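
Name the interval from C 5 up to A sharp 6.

augmented thirteenth

C to A spans six letter names (C-D-E-F-G-A), plus an octave: a thirteenth.
A major thirteenth would be 21 semitones; C5 to A#6 is 22, one semitone wider, so the interval is augmented.
(Equivalently, a compound augmented sixth: an augmented sixth plus an octave.)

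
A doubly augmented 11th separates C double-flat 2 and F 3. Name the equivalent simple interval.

Take out an octave (7 from the number): 11 − 7 = 4.
That makes a doubly augmented eleventh a compound doubly augmented fourth — an octave plus a doubly augmented fourth.

doubly augmented 4th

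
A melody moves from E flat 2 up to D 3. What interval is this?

E to D spans seven letter names (E-F-G-A-B-C-D), so the interval is some kind of seventh.
The major seventh spans 11 semitones, and Eb2 to D3 is exactly 11 semitones — so this is a major seventh.

major seventh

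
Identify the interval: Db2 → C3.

major seventh

D to C spans seven letter names (D-E-F-G-A-B-C) — that makes it a seventh of some quality.
Db2 to C3 is 11 semitones, matching the major seventh exactly, so the quality is major.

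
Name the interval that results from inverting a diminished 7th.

Interval numbers invert to sum to nine: 7 + 2 = 9, so a seventh inverts to a second.
The quality also flips — diminished becomes augmented — giving an augmented second.

augmented second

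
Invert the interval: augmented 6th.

Interval numbers invert to sum to nine: 6 + 3 = 9, so a sixth inverts to a third.
The quality also flips — augmented becomes diminished — giving a diminished third.

diminished 3rd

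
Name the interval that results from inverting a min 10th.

major 6th

First reduce the compound minor tenth to its simple form, a minor third.
The rule of nine gives the new number: 9 − 3 = 6, so a third becomes a sixth.
Quality inverts too: minor becomes major. That makes the inversion a major sixth.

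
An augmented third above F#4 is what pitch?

Counting three letter names up from F lands on A.
An augmented third is 5 semitones; 5 semitones up from F#4 gives A##4.

A##4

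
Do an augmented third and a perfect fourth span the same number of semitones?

Yes

An augmented third spans 5 semitones, and a perfect fourth also spans 5 semitones — they're enharmonic.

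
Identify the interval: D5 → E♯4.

Descending from D5 to E#4 is the same interval as ascending E#4 to D5.
E to D spans seven letter names (E-F-G-A-B-C-D): a seventh.
E#4 to D5 spans 9 semitones — two semitones narrower than the major seventh (11) — giving a diminished seventh.

diminished 7th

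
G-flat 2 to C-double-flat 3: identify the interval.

G to C spans four letter names (G-A-B-C), so the interval is some kind of fourth.
The perfect fourth is 5 semitones; here we have 4, one semitone narrower: diminished.

diminished fourth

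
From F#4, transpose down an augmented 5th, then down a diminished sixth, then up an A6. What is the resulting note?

An augmented fifth down from F#4 is Bb3.
A diminished sixth down from Bb3 is D#3.
D#3 up an augmented sixth → B##3 (10 semitones).

B##3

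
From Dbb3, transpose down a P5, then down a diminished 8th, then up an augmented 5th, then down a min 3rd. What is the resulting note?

A perfect fifth down from Dbb3 is Gbb2.
Gbb2 down a diminished octave → Gb1 (11 semitones).
Gb1 up an augmented fifth → D2 (8 semitones).
Down a minor third from D2: B1 (3 semitones down).

B1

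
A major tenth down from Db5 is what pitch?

The tenth's letter: D down three letter names plus an octave → B.
Moving 16 semitones down from Db5 (the size of a major tenth) reaches Bbb3.

Bbb3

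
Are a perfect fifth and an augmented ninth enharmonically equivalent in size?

7 semitones (perfect fifth) vs 15 semitones (augmented ninth): not equal.

No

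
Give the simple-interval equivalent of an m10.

minor 3rd

Subtracting seven from the interval number removes an octave: 10 − 7 = 3.
So a minor tenth is an octave plus a minor third. The quality is unchanged.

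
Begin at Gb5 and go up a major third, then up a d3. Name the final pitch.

Up a major third from Gb5: Bb5 (4 semitones up).
Bb5 up a diminished third → Dbb6 (2 semitones).

Dbb6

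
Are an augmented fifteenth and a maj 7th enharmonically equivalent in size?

An augmented fifteenth spans 25 semitones; a major seventh spans 11 semitones. They differ by 14.

No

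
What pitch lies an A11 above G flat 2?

Four letters up from G (plus an octave) reaches C.
Moving 18 semitones up from Gb2 (the size of an augmented eleventh) reaches C4.

C 4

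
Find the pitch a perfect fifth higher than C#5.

G#5

Five letter names up from C: G.
Moving 7 semitones up from C#5 (the size of a perfect fifth) reaches G#5.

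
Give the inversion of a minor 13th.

First reduce the compound minor thirteenth to its simple form, a minor sixth.
Interval numbers invert to sum to nine: 6 + 3 = 9, so a sixth inverts to a third.
The quality also flips — minor becomes major — giving a major third.

major third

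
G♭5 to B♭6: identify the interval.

G to B spans three letter names (G-A-B), plus an octave — that makes it a tenth of some quality.
The major tenth spans 16 semitones, and Gb5 to Bb6 is exactly 16 semitones — so this is a major tenth.
(Equivalently, a compound major third: a major third plus an octave.)

major 10th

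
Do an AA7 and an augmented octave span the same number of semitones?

Yes

A doubly augmented seventh = 13 semitones = an augmented octave; enharmonically equal.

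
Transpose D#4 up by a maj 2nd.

Two letter names up from D: E.
A major second spans 2 semitones, so from D#4 the target pitch is E#4.

E#4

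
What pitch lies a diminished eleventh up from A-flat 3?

D-double-flat 5

Counting four letter names plus an octave up from A lands on D.
A diminished eleventh spans 16 semitones, so from Ab3 the target pitch is Dbb5.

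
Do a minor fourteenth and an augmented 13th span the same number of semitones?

Yes

Both span 22 semitones: a minor fourteenth and an augmented thirteenth are the same chromatic distance.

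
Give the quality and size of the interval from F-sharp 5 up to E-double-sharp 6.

F to E spans seven letter names (F-G-A-B-C-D-E): a seventh.
F#5 to E##6 spans 12 semitones — one semitone wider than the major seventh (11) — giving an augmented seventh.

A7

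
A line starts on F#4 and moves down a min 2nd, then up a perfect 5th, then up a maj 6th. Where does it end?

G##5

A minor second down from F#4 is E#4.
Up a perfect fifth from E#4: B#4 (7 semitones up).
B#4 up a major sixth → G##5 (9 semitones).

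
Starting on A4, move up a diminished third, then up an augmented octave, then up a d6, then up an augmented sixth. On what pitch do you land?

F7

A4 up a diminished third → Cb5 (2 semitones).
Cb5 up an augmented octave → C6 (13 semitones).
A diminished sixth up from C6 is Abb6.
An augmented sixth up from Abb6 is F7.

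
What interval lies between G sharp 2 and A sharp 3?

major 9th

G to A spans two letter names (G-A), plus an octave, so the interval is some kind of ninth.
The major ninth spans 14 semitones, and G#2 to A#3 is exactly 14 semitones — so this is a major ninth.
(Equivalently, a compound major second: a major second plus an octave.)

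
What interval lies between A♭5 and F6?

A to F spans six letter names (A-B-C-D-E-F): a sixth.
Ab5 to F6 is 9 semitones, matching the major sixth exactly, so the quality is major.

major sixth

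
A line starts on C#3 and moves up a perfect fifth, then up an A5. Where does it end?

C#3 up a perfect fifth → G#3 (7 semitones).
G#3 up an augmented fifth → D##4 (8 semitones).

D##4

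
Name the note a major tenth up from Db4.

F5

Three letters up from D (plus an octave) reaches F.
A major tenth spans 16 semitones, so from Db4 the target pitch is F5.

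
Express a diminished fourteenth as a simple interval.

diminished seventh

Subtracting seven from the interval number removes an octave: 14 − 7 = 7.
That makes a diminished fourteenth a compound diminished seventh — an octave plus a diminished seventh.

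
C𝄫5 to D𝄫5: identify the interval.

M2

C to D spans two letter names (C-D), so the interval is some kind of second.
Counting semitones, Cbb5→Dbb5 is 2, which is the major second.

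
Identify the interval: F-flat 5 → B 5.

F to B spans four letter names (F-G-A-B) — that makes it a fourth of some quality.
Fb5 to B5 spans 7 semitones — two semitones wider than the perfect fourth (5) — giving a doubly augmented fourth.

AA4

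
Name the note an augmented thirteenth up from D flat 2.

B 3

Six letters up from D (plus an octave) reaches B.
An augmented thirteenth is 22 semitones; 22 semitones up from Db2 gives B3.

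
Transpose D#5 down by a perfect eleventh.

A#3

Counting four letter names plus an octave down from D lands on A.
A perfect eleventh is 17 semitones; 17 semitones down from D#5 gives A#3.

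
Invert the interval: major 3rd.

minor sixth

Interval numbers invert to sum to nine: 3 + 6 = 9, so a third inverts to a sixth.
Quality inverts too: major becomes minor. That makes the inversion a minor sixth.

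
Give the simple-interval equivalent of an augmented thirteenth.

Each octave removed subtracts seven from the number: 13 − 7 = 6.
So an augmented thirteenth is an octave plus an augmented sixth. The quality is unchanged.

A6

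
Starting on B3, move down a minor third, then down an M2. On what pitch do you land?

B3 down a minor third → G#3 (3 semitones).
Down a major second from G#3: F#3 (2 semitones down).

F#3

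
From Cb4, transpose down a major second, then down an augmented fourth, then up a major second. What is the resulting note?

Gbb3

Down a major second from Cb4: Bbb3 (2 semitones down).
An augmented fourth down from Bbb3 is Fbb3.
Up a major second from Fbb3: Gbb3 (2 semitones up).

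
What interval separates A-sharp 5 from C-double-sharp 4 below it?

minor thirteenth

Descending from A#5 to C##4 is the same interval as ascending C##4 to A#5.
C to A spans six letter names (C-D-E-F-G-A), plus an octave, so the interval is some kind of thirteenth.
C##4 to A#5 is 20 semitones, a half step short of the major thirteenth (21), so this is minor.
(Equivalently, a compound minor sixth: a minor sixth plus an octave.)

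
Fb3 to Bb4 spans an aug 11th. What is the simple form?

Take out an octave (7 from the number): 11 − 7 = 4.
So an augmented eleventh is an octave plus an augmented fourth. The quality is unchanged.

augmented fourth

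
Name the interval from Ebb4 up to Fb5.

E to F spans two letter names (E-F), plus an octave: a ninth.
The major ninth spans 14 semitones, and Ebb4 to Fb5 is exactly 14 semitones — so this is a major ninth.
(Equivalently, a compound major second: a major second plus an octave.)

major ninth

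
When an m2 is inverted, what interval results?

The rule of nine gives the new number: 9 − 2 = 7, so a second becomes a seventh.
Quality inverts too: minor becomes major. That makes the inversion a major seventh.

major 7th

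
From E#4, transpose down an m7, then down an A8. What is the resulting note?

Down a minor seventh from E#4: F##3 (10 semitones down).
An augmented octave down from F##3 is F#2.

F#2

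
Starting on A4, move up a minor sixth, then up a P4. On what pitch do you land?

A4 up a minor sixth → F5 (8 semitones).
Up a perfect fourth from F5: Bb5 (5 semitones up).

Bb5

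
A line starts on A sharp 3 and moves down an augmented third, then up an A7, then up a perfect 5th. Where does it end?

B sharp 4

An augmented third down from A#3 is F3.
Up an augmented seventh from F3: E#4 (12 semitones up).
A perfect fifth up from E#4 is B#4.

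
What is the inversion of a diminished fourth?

Interval numbers invert to sum to nine: 4 + 5 = 9, so a fourth inverts to a fifth.
And diminished becomes augmented under inversion, so we get an augmented fifth.

A5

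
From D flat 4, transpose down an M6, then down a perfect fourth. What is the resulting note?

Db4 down a major sixth → Fb3 (9 semitones).
A perfect fourth down from Fb3 is Cb3.

C flat 3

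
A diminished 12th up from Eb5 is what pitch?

Counting five letter names plus an octave up from E lands on B.
Moving 18 semitones up from Eb5 (the size of a diminished twelfth) reaches Bbb6.

Bbb6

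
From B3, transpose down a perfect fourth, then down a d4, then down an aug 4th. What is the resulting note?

G#2

A perfect fourth down from B3 is F#3.
A diminished fourth down from F#3 is C##3.
Down an augmented fourth from C##3: G#2 (6 semitones down).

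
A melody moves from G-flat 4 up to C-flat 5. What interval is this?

G to C spans four letter names (G-A-B-C): a fourth.
Counting semitones, Gb4→Cb5 is 5, which is the perfect fourth.

perfect fourth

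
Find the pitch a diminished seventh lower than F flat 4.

Seven letter names down from F: G.
A diminished seventh spans 9 semitones, so from Fb4 the target pitch is G3.

G 3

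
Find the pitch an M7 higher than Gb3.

F4

Seven letter names up from G: F.
A major seventh spans 11 semitones, so from Gb3 the target pitch is F4.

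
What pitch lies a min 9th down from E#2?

D##1

Two letters down from E (plus an octave) reaches D.
A minor ninth is 13 semitones; 13 semitones down from E#2 gives D##1.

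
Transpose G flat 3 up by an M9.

Two letters up from G (plus an octave) reaches A.
Moving 14 semitones up from Gb3 (the size of a major ninth) reaches Ab4.

A flat 4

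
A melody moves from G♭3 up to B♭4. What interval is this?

G to B spans three letter names (G-A-B), plus an octave: a tenth.
The major tenth spans 16 semitones, and Gb3 to Bb4 is exactly 16 semitones — so this is a major tenth.
(Equivalently, a compound major third: a major third plus an octave.)

major tenth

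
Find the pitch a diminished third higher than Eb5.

Gbb5

Three letter names up from E: G.
A diminished third spans 2 semitones, so from Eb5 the target pitch is Gbb5.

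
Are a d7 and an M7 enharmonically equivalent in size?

No

A diminished seventh is 9 semitones but a major seventh is 11 semitones — different sizes.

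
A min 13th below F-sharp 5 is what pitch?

A-sharp 3

Counting six letter names plus an octave down from F lands on A.
A minor thirteenth is 20 semitones; 20 semitones down from F#5 gives A#3.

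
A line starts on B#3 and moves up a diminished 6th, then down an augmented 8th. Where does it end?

Up a diminished sixth from B#3: G4 (7 semitones up).
Down an augmented octave from G4: Gb3 (13 semitones down).

Gb3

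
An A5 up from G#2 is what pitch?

Five letter names up from G: D.
Moving 8 semitones up from G#2 (the size of an augmented fifth) reaches D##3.

D##3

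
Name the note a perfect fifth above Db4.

Five letter names up from D: A.
A perfect fifth is 7 semitones; 7 semitones up from Db4 gives Ab4.

Ab4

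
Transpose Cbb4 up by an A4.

Four letter names up from C: F.
An augmented fourth is 6 semitones; 6 semitones up from Cbb4 gives Fb4.

Fb4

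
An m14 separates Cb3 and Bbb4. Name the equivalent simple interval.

minor 7th

Take out an octave (7 from the number): 14 − 7 = 7.
That makes a minor fourteenth a compound minor seventh — an octave plus a minor seventh.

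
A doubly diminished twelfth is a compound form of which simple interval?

doubly diminished 5th

Take out an octave (7 from the number): 12 − 7 = 5.
So a doubly diminished twelfth is an octave plus a doubly diminished fifth. The quality is unchanged.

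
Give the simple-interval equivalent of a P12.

perfect 5th

Subtracting seven from the interval number removes an octave: 12 − 7 = 5.
So a perfect twelfth is an octave plus a perfect fifth. The quality is unchanged.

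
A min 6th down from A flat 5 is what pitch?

The sixth takes the letter from A down to C.
A minor sixth spans 8 semitones, so from Ab5 the target pitch is C5.

C 5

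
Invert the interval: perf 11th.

First reduce the compound perfect eleventh to its simple form, a perfect fourth.
Inverted interval numbers add to nine, so a fourth pairs with a fifth (4 + 5 = 9).
And perfect stays perfect under inversion, so we get a perfect fifth.

P5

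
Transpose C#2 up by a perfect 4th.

The fourth takes the letter from C up to F.
A perfect fourth spans 5 semitones, so from C#2 the target pitch is F#2.

F#2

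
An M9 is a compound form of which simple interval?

major 2nd

Subtracting seven from the interval number removes an octave: 9 − 7 = 2.
Quality carries through unchanged, so the simple form is a major second.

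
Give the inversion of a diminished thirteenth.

First reduce the compound diminished thirteenth to its simple form, a diminished sixth.
The rule of nine gives the new number: 9 − 6 = 3, so a sixth becomes a third.
Quality inverts too: diminished becomes augmented. That makes the inversion an augmented third.

augmented third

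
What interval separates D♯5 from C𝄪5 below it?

m2

Descending from D#5 to C##5 is the same interval as ascending C##5 to D#5.
C to D spans two letter names (C-D): a second.
A major second would be 2 semitones, but C##5 to D#5 is 1 — one semitone narrower, making it a minor second.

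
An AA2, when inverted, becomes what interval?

Inverted interval numbers add to nine, so a second pairs with a seventh (2 + 7 = 9).
And doubly augmented becomes doubly diminished under inversion, so we get a doubly diminished seventh.

doubly diminished 7th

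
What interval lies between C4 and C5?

perfect octave

C to C is the same letter name, plus an octave, so the interval is some kind of octave.
C4 to C5 is 12 semitones, matching the perfect octave exactly, so the quality is perfect.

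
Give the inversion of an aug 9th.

First reduce the compound augmented ninth to its simple form, an augmented second.
Interval numbers invert to sum to nine: 2 + 7 = 9, so a second inverts to a seventh.
The quality also flips — augmented becomes diminished — giving a diminished seventh.

diminished 7th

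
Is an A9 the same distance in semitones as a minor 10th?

An augmented ninth spans 15 semitones, and a minor tenth also spans 15 semitones — they're enharmonic.

Yes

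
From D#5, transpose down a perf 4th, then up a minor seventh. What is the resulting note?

A perfect fourth down from D#5 is A#4.
A#4 up a minor seventh → G#5 (10 semitones).

G#5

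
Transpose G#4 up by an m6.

E5

Counting six letter names up from G lands on E.
A minor sixth is 8 semitones; 8 semitones up from G#4 gives E5.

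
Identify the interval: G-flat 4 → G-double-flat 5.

G to G is the same letter name, plus an octave — that makes it an octave of some quality.
The perfect octave is 12 semitones; here we have 11, one semitone narrower: diminished.

d8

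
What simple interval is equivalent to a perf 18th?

Each octave removed subtracts seven from the number: 18 − 14 = 4.
Quality carries through unchanged, so the simple form is a perfect fourth.

P4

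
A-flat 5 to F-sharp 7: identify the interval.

augmented 13th

A to F spans six letter names (A-B-C-D-E-F), plus an octave, so the interval is some kind of thirteenth.
A major thirteenth would be 21 semitones; Ab5 to F#7 is 22, one semitone wider, so the interval is augmented.
(Equivalently, a compound augmented sixth: an augmented sixth plus an octave.)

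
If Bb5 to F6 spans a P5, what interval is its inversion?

The rule of nine gives the new number: 9 − 5 = 4, so a fifth becomes a fourth.
And perfect stays perfect under inversion, so we get a perfect fourth.

perfect 4th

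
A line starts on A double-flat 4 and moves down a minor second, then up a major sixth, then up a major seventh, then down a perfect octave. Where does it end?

D 5

A minor second down from Abb4 is Gb4.
Gb4 up a major sixth → Eb5 (9 semitones).
A major seventh up from Eb5 is D6.
A perfect octave down from D6 is D5.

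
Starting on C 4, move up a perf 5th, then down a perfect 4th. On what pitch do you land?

A perfect fifth up from C4 is G4.
G4 down a perfect fourth → D4 (5 semitones).

D 4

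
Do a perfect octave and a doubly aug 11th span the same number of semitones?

A perfect octave is 12 semitones but a doubly augmented eleventh is 19 semitones — different sizes.

No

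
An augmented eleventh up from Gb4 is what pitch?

Four letters up from G (plus an octave) reaches C.
An augmented eleventh is 18 semitones; 18 semitones up from Gb4 gives C6.

C6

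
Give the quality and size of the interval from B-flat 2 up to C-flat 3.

B to C spans two letter names (B-C) — that makes it a second of some quality.
At 1 semitone, Bb2→Cb3 falls one short of a major second: minor.

minor second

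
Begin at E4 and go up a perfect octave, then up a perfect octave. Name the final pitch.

A perfect octave up from E4 is E5.
Up a perfect octave from E5: E6 (12 semitones up).

E6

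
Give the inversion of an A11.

diminished fifth

First reduce the compound augmented eleventh to its simple form, an augmented fourth.
Inverted interval numbers add to nine, so a fourth pairs with a fifth (4 + 5 = 9).
The quality also flips — augmented becomes diminished — giving a diminished fifth.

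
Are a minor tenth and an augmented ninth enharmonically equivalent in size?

Both span 15 semitones: a minor tenth and an augmented ninth are the same chromatic distance.

Yes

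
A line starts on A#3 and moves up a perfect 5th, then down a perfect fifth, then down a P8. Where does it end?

A#2

A#3 up a perfect fifth → E#4 (7 semitones).
Down a perfect fifth from E#4: A#3 (7 semitones down).
A#3 down a perfect octave → A#2 (12 semitones).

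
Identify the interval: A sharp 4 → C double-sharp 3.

minor thirteenth

Descending from A#4 to C##3 is the same interval as ascending C##3 to A#4.
C to A spans six letter names (C-D-E-F-G-A), plus an octave — that makes it a thirteenth of some quality.
At 20 semitones, C##3→A#4 falls one short of a major thirteenth: minor.
(Equivalently, a compound minor sixth: a minor sixth plus an octave.)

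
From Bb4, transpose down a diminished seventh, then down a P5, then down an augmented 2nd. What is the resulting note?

Bb4 down a diminished seventh → C#4 (9 semitones).
C#4 down a perfect fifth → F#3 (7 semitones).
F#3 down an augmented second → Eb3 (3 semitones).

Eb3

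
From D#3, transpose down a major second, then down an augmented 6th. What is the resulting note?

Down a major second from D#3: C#3 (2 semitones down).
An augmented sixth down from C#3 is Eb2.

Eb2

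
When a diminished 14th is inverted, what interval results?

First reduce the compound diminished fourteenth to its simple form, a diminished seventh.
The rule of nine gives the new number: 9 − 7 = 2, so a seventh becomes a second.
Quality inverts too: diminished becomes augmented. That makes the inversion an augmented second.

augmented 2nd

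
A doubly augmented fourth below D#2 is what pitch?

Ab1

Counting four letter names down from D lands on A.
Moving 7 semitones down from D#2 (the size of a doubly augmented fourth) reaches Ab1.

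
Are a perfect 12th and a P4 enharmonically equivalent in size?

A perfect twelfth spans 19 semitones; a perfect fourth spans 5 semitones. They differ by 14.

No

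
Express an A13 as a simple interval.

augmented sixth

Take out an octave (7 from the number): 13 − 7 = 6.
So an augmented thirteenth is an octave plus an augmented sixth. The quality is unchanged.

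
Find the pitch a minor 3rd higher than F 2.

A-flat 2

Three letter names up from F: A.
A minor third spans 3 semitones, so from F2 the target pitch is Ab2.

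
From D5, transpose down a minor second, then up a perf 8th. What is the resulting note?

C#6

D5 down a minor second → C#5 (1 semitone).
A perfect octave up from C#5 is C#6.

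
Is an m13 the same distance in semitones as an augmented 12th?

Yes

Both span 20 semitones: a minor thirteenth and an augmented twelfth are the same chromatic distance.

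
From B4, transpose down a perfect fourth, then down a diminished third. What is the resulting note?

D##4

A perfect fourth down from B4 is F#4.
F#4 down a diminished third → D##4 (2 semitones).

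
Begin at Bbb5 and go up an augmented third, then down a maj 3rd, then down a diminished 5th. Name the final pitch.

An augmented third up from Bbb5 is D6.
Down a major third from D6: Bb5 (4 semitones down).
Bb5 down a diminished fifth → E5 (6 semitones).

E5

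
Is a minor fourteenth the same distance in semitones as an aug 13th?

Both span 22 semitones: a minor fourteenth and an augmented thirteenth are the same chromatic distance.

Yes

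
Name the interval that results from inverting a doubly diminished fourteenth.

doubly augmented 2nd

First reduce the compound doubly diminished fourteenth to its simple form, a doubly diminished seventh.
Interval numbers invert to sum to nine: 7 + 2 = 9, so a seventh inverts to a second.
The quality also flips — doubly diminished becomes doubly augmented — giving a doubly augmented second.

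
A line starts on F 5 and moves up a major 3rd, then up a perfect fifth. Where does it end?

A major third up from F5 is A5.
Up a perfect fifth from A5: E6 (7 semitones up).

E 6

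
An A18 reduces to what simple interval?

Each octave removed subtracts seven from the number: 18 − 14 = 4.
Quality carries through unchanged, so the simple form is an augmented fourth.

augmented fourth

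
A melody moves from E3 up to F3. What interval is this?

minor second

E to F spans two letter names (E-F): a second.
At 1 semitone, E3→F3 falls one short of a major second: minor.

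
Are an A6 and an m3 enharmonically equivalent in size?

No

An augmented sixth spans 10 semitones; a minor third spans 3 semitones. They differ by 7.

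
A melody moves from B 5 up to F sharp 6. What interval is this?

perfect fifth

B to F spans five letter names (B-C-D-E-F), so the interval is some kind of fifth.
Counting semitones, B5→F#6 is 7, which is the perfect fifth.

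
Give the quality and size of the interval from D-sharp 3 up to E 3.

m2

D to E spans two letter names (D-E) — that makes it a second of some quality.
At 1 semitone, D#3→E3 falls one short of a major second: minor.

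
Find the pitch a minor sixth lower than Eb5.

The sixth takes the letter from E down to G.
A minor sixth spans 8 semitones, so from Eb5 the target pitch is G4.

G4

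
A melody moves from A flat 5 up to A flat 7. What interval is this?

A to A is the same letter name, plus 2 octaves — that makes it a fifteenth of some quality.
Counting semitones, Ab5→Ab7 is 24, which is the perfect fifteenth.
(Equivalently, a compound perfect octave: a perfect octave plus an octave.)

P15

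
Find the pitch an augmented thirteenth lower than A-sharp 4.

C 3

Six letters down from A (plus an octave) reaches C.
An augmented thirteenth is 22 semitones; 22 semitones down from A#4 gives C3.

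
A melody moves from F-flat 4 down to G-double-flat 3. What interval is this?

major 7th

Descending from Fb4 to Gbb3 is the same interval as ascending Gbb3 to Fb4.
G to F spans seven letter names (G-A-B-C-D-E-F) — that makes it a seventh of some quality.
Counting semitones, Gbb3→Fb4 is 11, which is the major seventh.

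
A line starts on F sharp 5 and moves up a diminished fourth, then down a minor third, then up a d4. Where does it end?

F#5 up a diminished fourth → Bb5 (4 semitones).
A minor third down from Bb5 is G5.
A diminished fourth up from G5 is Cb6.

C flat 6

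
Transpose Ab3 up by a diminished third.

Counting three letter names up from A lands on C.
Moving 2 semitones up from Ab3 (the size of a diminished third) reaches Cbb4.

Cbb4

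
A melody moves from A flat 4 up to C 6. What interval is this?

major 10th

A to C spans three letter names (A-B-C), plus an octave: a tenth.
Ab4 to C6 is 16 semitones, matching the major tenth exactly, so the quality is major.
(Equivalently, a compound major third: a major third plus an octave.)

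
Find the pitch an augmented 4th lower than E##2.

B#1

Four letter names down from E: B.
An augmented fourth is 6 semitones; 6 semitones down from E##2 gives B#1.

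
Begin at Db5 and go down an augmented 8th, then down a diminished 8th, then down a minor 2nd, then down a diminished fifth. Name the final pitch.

Down an augmented octave from Db5: Dbb4 (13 semitones down).
A diminished octave down from Dbb4 is Db3.
Db3 down a minor second → C3 (1 semitone).
A diminished fifth down from C3 is F#2.

F#2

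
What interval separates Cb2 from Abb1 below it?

major third

Descending from Cb2 to Abb1 is the same interval as ascending Abb1 to Cb2.
A to C spans three letter names (A-B-C) — that makes it a third of some quality.
Abb1 to Cb2 is 4 semitones, matching the major third exactly, so the quality is major.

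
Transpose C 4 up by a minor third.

The third takes the letter from C up to E.
Moving 3 semitones up from C4 (the size of a minor third) reaches Eb4.

E-flat 4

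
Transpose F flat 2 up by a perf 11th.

B double-flat 3

Counting four letter names plus an octave up from F lands on B.
A perfect eleventh spans 17 semitones, so from Fb2 the target pitch is Bbb3.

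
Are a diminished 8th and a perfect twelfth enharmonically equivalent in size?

No

A diminished octave is 11 semitones but a perfect twelfth is 19 semitones — different sizes.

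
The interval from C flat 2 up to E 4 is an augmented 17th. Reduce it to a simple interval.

A3

Subtracting seven from the interval number removes an octave: 17 − 14 = 3.
Quality carries through unchanged, so the simple form is an augmented third.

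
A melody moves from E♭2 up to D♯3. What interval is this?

E to D spans seven letter names (E-F-G-A-B-C-D): a seventh.
Eb2 to D#3 spans 12 semitones — one semitone wider than the major seventh (11) — giving an augmented seventh.

augmented seventh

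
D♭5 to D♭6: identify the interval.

D to D is the same letter name, plus an octave, so the interval is some kind of octave.
Counting semitones, Db5→Db6 is 12, which is the perfect octave.

P8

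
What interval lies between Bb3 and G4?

M6

B to G spans six letter names (B-C-D-E-F-G): a sixth.
Bb3 to G4 is 9 semitones, matching the major sixth exactly, so the quality is major.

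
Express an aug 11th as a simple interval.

augmented fourth

Each octave removed subtracts seven from the number: 11 − 7 = 4.
That makes an augmented eleventh a compound augmented fourth — an octave plus an augmented fourth.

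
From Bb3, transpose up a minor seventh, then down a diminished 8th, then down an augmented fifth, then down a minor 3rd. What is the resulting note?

A minor seventh up from Bb3 is Ab4.
A diminished octave down from Ab4 is A3.
A3 down an augmented fifth → Db3 (8 semitones).
A minor third down from Db3 is Bb2.

Bb2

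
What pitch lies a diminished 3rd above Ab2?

Counting three letter names up from A lands on C.
Moving 2 semitones up from Ab2 (the size of a diminished third) reaches Cbb3.

Cbb3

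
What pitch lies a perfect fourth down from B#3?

The fourth takes the letter from B down to F.
Moving 5 semitones down from B#3 (the size of a perfect fourth) reaches F##3.

F##3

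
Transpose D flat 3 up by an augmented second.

E 3

Two letter names up from D: E.
An augmented second is 3 semitones; 3 semitones up from Db3 gives E3.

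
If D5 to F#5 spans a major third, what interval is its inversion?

Interval numbers invert to sum to nine: 3 + 6 = 9, so a third inverts to a sixth.
The quality also flips — major becomes minor — giving a minor sixth.

minor sixth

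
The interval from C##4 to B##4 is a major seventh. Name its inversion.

minor 2nd

Interval numbers invert to sum to nine: 7 + 2 = 9, so a seventh inverts to a second.
The quality also flips — major becomes minor — giving a minor second.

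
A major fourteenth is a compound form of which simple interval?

Take out an octave (7 from the number): 14 − 7 = 7.
So a major fourteenth is an octave plus a major seventh. The quality is unchanged.

major seventh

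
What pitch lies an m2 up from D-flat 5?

Two letter names up from D: E.
A minor second is 1 semitone; 1 semitone up from Db5 gives Ebb5.

E-double-flat 5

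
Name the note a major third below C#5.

The third takes the letter from C down to A.
A major third spans 4 semitones, so from C#5 the target pitch is A4.

A4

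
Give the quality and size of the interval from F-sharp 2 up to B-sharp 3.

augmented 11th

F to B spans four letter names (F-G-A-B), plus an octave — that makes it an eleventh of some quality.
The perfect eleventh is 17 semitones; here we have 18, one semitone wider: augmented.
(Equivalently, a compound augmented fourth: an augmented fourth plus an octave.)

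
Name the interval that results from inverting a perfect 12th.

First reduce the compound perfect twelfth to its simple form, a perfect fifth.
Inverted interval numbers add to nine, so a fifth pairs with a fourth (5 + 4 = 9).
And perfect stays perfect under inversion, so we get a perfect fourth.

perfect 4th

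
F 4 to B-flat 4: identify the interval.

perfect 4th

F to B spans four letter names (F-G-A-B): a fourth.
The perfect fourth spans 5 semitones, and F4 to Bb4 is exactly 5 semitones — so this is a perfect fourth.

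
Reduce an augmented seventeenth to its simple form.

Take out 2 octaves (14 from the number): 17 − 14 = 3.
That makes an augmented seventeenth a compound augmented third — 2 octaves plus an augmented third.

augmented 3rd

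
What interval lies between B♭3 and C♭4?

B to C spans two letter names (B-C): a second.
At 1 semitone, Bb3→Cb4 falls one short of a major second: minor.

minor 2nd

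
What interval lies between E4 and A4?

P4

E to A spans four letter names (E-F-G-A) — that makes it a fourth of some quality.
E4 to A4 is 5 semitones, matching the perfect fourth exactly, so the quality is perfect.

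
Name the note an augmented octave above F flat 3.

F 4

An octave keeps the letter name F, an octave up from F.
An augmented octave spans 13 semitones, so from Fb3 the target pitch is F4.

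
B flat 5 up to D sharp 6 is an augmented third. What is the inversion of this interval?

diminished sixth

The rule of nine gives the new number: 9 − 3 = 6, so a third becomes a sixth.
Quality inverts too: augmented becomes diminished. That makes the inversion a diminished sixth.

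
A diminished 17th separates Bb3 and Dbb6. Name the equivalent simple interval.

Each octave removed subtracts seven from the number: 17 − 14 = 3.
So a diminished seventeenth is 2 octaves plus a diminished third. The quality is unchanged.

diminished third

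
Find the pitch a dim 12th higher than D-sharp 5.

A 6

The twelfth's letter: D up five letter names plus an octave → A.
A diminished twelfth is 18 semitones; 18 semitones up from D#5 gives A6.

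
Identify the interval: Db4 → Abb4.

diminished fifth

D to A spans five letter names (D-E-F-G-A), so the interval is some kind of fifth.
A perfect fifth would be 7 semitones; Db4 to Abb4 is 6, one semitone narrower, so the interval is diminished.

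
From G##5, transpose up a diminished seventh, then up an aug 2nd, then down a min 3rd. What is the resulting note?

G##5 up a diminished seventh → F#6 (9 semitones).
F#6 up an augmented second → G##6 (3 semitones).
G##6 down a minor third → E##6 (3 semitones).

E##6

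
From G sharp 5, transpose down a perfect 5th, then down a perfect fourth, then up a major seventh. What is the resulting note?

G#5 down a perfect fifth → C#5 (7 semitones).
A perfect fourth down from C#5 is G#4.
Up a major seventh from G#4: F##5 (11 semitones up).

F double-sharp 5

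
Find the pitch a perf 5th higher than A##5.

The fifth takes the letter from A up to E.
Moving 7 semitones up from A##5 (the size of a perfect fifth) reaches E##6.

E##6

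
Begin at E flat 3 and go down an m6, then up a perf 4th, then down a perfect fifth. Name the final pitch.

Down a minor sixth from Eb3: G2 (8 semitones down).
G2 up a perfect fourth → C3 (5 semitones).
C3 down a perfect fifth → F2 (7 semitones).

F 2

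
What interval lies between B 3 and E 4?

B to E spans four letter names (B-C-D-E) — that makes it a fourth of some quality.
The perfect fourth spans 5 semitones, and B3 to E4 is exactly 5 semitones — so this is a perfect fourth.

perfect fourth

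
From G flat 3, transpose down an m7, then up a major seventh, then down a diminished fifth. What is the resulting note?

A minor seventh down from Gb3 is Ab2.
A major seventh up from Ab2 is G3.
G3 down a diminished fifth → C#3 (6 semitones).

C sharp 3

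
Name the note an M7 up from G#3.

Counting seven letter names up from G lands on F.
Moving 11 semitones up from G#3 (the size of a major seventh) reaches F##4.

F##4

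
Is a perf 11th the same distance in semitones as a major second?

A perfect eleventh spans 17 semitones; a major second spans 2 semitones. They differ by 15.

No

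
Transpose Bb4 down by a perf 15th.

The letter stays B (same as the start), shifted two octaves down.
Moving 24 semitones down from Bb4 (the size of a perfect fifteenth) reaches Bb2.

Bb2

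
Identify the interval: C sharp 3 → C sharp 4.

C to C is the same letter name, plus an octave, so the interval is some kind of octave.
Counting semitones, C#3→C#4 is 12, which is the perfect octave.

P8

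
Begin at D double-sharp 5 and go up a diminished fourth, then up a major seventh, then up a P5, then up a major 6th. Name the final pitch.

Up a diminished fourth from D##5: G#5 (4 semitones up).
Up a major seventh from G#5: F##6 (11 semitones up).
Up a perfect fifth from F##6: C##7 (7 semitones up).
C##7 up a major sixth → A##7 (9 semitones).

A double-sharp 7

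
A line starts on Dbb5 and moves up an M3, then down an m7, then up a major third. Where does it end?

Bb4

A major third up from Dbb5 is Fb5.
A minor seventh down from Fb5 is Gb4.
A major third up from Gb4 is Bb4.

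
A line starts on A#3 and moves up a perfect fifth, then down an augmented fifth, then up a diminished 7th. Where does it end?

Up a perfect fifth from A#3: E#4 (7 semitones up).
Down an augmented fifth from E#4: A3 (8 semitones down).
A3 up a diminished seventh → Gb4 (9 semitones).

Gb4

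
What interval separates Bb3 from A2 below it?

minor ninth

Descending from Bb3 to A2 is the same interval as ascending A2 to Bb3.
A to B spans two letter names (A-B), plus an octave: a ninth.
At 13 semitones, A2→Bb3 falls one short of a major ninth: minor.
(Equivalently, a compound minor second: a minor second plus an octave.)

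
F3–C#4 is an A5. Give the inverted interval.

diminished 4th

Inverted interval numbers add to nine, so a fifth pairs with a fourth (5 + 4 = 9).
And augmented becomes diminished under inversion, so we get a diminished fourth.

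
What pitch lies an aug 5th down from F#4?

The fifth takes the letter from F down to B.
An augmented fifth is 8 semitones; 8 semitones down from F#4 gives Bb3.

Bb3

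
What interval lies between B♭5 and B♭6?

B to B is the same letter name, plus an octave: an octave.
Counting semitones, Bb5→Bb6 is 12, which is the perfect octave.

perfect octave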